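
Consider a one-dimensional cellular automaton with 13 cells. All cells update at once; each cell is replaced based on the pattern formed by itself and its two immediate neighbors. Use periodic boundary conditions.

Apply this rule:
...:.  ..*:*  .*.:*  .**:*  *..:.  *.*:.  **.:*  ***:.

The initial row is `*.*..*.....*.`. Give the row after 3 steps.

*.*.**....**.
*.*.**...***.
*.*.**..**.*.

*.*.**..**.*.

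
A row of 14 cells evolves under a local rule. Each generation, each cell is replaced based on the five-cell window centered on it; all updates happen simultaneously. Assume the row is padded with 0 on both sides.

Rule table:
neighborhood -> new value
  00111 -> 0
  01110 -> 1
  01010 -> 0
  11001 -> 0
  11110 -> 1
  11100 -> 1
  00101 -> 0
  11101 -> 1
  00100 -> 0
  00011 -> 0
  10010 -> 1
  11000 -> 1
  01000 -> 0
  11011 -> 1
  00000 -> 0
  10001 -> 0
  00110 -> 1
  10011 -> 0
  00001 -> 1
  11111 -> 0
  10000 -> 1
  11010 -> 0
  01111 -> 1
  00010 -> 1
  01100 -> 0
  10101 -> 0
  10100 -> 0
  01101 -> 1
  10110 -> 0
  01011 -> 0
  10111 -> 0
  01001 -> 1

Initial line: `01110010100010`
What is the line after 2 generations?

generation 1: 00110100000100
generation 2: 10110001011001

10110001011001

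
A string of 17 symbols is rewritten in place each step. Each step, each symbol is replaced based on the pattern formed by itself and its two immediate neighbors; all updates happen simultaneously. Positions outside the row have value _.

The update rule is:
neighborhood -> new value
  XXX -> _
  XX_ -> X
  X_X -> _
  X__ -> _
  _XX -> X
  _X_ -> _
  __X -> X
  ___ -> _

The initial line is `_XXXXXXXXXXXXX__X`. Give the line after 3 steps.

XX___________X_X_
XX__________X____
XX_________X_____

XX_________X_____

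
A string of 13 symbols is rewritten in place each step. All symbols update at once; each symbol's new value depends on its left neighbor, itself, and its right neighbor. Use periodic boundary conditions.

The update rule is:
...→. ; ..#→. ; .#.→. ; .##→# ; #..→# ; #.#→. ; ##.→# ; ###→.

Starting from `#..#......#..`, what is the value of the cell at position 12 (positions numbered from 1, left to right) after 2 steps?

.#..#......#.
..#..#......#
position 12 holds .

.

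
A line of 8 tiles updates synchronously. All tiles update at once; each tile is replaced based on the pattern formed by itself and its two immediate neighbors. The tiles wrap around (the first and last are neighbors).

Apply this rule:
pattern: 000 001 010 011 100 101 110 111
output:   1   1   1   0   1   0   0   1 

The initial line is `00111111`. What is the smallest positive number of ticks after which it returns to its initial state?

6

11011110
00001100
11110011
11101101
11000000
00111111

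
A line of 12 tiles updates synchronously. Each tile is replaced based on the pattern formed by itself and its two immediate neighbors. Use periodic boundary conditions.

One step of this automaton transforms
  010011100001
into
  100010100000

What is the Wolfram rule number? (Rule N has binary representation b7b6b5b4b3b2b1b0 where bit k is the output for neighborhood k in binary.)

position 5: 111 → 0  (bit 7 = 0)
position 6: 110 → 1  (bit 6 = 1)
position 0: 101 → 1  (bit 5 = 1)
position 2: 100 → 0  (bit 4 = 0)
position 4: 011 → 1  (bit 3 = 1)
position 1: 010 → 0  (bit 2 = 0)
position 3: 001 → 0  (bit 1 = 0)
position 8: 000 → 0  (bit 0 = 0)
bits b7..b0 = 01101000 = 104

104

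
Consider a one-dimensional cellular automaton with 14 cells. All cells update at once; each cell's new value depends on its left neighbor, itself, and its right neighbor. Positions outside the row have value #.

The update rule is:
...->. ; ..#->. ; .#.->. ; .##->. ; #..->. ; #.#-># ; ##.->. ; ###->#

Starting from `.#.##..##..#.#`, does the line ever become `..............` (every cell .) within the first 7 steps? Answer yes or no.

yes

#.#.........#.
.#...........#
#.............
..............
all cells are . at step 4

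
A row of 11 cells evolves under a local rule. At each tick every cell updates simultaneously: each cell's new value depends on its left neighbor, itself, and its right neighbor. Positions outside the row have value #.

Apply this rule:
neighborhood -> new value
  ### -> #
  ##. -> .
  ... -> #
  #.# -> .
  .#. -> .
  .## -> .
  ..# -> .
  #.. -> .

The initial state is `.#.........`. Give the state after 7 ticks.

.##..####..

...#######.
.#..#####..
.....###...
.###..#..#.
..#........
....######.
.##..####..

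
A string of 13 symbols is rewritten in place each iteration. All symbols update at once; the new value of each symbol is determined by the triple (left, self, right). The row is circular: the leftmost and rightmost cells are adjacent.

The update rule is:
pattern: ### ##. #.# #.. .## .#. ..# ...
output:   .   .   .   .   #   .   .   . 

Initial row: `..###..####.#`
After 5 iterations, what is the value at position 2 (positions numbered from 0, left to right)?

..#....#.....
.............
.............  (fixed point — unchanged through iteration 5)
position 2 holds .

.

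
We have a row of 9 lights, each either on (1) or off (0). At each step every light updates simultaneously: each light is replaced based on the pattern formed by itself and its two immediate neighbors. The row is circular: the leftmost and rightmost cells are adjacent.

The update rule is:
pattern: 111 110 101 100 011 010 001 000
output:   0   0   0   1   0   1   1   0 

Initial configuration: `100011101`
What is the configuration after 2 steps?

110110000

010100000
110110000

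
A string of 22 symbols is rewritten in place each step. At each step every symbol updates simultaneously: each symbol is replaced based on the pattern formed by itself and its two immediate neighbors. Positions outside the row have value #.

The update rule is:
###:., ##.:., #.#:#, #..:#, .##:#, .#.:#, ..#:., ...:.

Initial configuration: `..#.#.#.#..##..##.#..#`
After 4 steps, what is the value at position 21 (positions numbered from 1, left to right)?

#.########.#.#.#.###.#
.##.......########..##
##.#......#.......#.#.
..###.....##......####
position 21 holds #

#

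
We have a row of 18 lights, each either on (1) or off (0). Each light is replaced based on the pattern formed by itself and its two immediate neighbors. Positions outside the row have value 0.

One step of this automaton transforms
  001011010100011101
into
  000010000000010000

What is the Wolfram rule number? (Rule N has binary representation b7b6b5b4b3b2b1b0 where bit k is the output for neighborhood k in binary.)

position 14: 111 → 0  (bit 7 = 0)
position 5: 110 → 0  (bit 6 = 0)
position 3: 101 → 0  (bit 5 = 0)
position 10: 100 → 0  (bit 4 = 0)
position 4: 011 → 1  (bit 3 = 1)
position 2: 010 → 0  (bit 2 = 0)
position 1: 001 → 0  (bit 1 = 0)
position 0: 000 → 0  (bit 0 = 0)
bits b7..b0 = 00001000 = 8

8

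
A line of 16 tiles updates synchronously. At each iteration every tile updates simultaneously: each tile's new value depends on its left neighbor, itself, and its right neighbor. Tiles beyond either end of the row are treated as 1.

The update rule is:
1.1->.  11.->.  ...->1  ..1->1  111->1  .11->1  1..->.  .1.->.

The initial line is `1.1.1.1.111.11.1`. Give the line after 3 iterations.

iteration 1: ........11..1..1
iteration 2: .11111111..1..11
iteration 3: .1111111..1..111

.1111111..1..111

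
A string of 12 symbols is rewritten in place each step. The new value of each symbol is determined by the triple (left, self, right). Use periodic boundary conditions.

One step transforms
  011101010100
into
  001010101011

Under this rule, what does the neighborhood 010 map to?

0

At position 5 the neighborhood is 010; the next row has 0 there.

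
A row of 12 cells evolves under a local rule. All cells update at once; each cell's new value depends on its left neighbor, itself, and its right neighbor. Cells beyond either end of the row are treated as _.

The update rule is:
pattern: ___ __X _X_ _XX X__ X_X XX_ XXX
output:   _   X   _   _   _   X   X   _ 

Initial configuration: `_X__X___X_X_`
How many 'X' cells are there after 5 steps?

X__X___X_X__
__X___X_X___
_X___X_X____
X___X_X_____
___X_X______
count of X: 2

2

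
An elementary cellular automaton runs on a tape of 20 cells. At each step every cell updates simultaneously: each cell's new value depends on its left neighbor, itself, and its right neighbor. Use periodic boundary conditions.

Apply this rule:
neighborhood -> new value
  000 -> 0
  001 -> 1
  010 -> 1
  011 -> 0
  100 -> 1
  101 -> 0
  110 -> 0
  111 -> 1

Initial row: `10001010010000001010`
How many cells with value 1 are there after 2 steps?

11011011111000011010
00000001110100100010
count of 1: 6

6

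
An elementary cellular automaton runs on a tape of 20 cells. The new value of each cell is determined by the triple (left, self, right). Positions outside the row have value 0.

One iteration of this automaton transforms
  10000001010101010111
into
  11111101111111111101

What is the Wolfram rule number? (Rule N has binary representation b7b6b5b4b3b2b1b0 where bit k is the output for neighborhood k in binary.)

125

position 18: 111 → 0  (bit 7 = 0)
position 19: 110 → 1  (bit 6 = 1)
position 8: 101 → 1  (bit 5 = 1)
position 1: 100 → 1  (bit 4 = 1)
position 17: 011 → 1  (bit 3 = 1)
position 0: 010 → 1  (bit 2 = 1)
position 6: 001 → 0  (bit 1 = 0)
position 2: 000 → 1  (bit 0 = 1)
bits b7..b0 = 01111101 = 125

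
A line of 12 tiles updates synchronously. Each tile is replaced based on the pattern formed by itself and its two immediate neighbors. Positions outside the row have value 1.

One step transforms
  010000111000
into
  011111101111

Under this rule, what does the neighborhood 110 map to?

1

At position 8 the neighborhood is 110; the next row has 1 there.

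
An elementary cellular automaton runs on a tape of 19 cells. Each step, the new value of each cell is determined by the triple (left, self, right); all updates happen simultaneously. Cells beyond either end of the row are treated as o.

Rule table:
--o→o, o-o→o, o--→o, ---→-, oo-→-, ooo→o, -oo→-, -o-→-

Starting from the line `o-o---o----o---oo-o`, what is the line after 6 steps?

step 1: -o-o-o-o--o-o-o--o-
step 2: o-o-o-o-oo-o-o-oo-o
step 3: -o-o-o-o--o-o-o--o-  (repeats step 1; period 2)
step 6: o-o-o-o-oo-o-o-oo-o

o-o-o-o-oo-o-o-oo-o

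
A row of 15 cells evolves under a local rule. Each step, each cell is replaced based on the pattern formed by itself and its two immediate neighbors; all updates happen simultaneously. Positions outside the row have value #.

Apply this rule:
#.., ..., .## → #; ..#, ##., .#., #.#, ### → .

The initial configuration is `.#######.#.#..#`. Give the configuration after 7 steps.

.#..........#.#
..#########...#
#.#........##.#
...#######.#..#
##.#........#.#
....#######...#
###.#......##.#

###.#......##.#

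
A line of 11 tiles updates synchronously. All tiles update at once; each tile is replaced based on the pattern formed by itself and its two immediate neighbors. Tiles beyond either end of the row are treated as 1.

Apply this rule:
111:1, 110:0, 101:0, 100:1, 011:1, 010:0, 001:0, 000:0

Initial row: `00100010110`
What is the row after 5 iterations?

10010000100
01001000010
00100100000
10010010000
01001001000

01001001000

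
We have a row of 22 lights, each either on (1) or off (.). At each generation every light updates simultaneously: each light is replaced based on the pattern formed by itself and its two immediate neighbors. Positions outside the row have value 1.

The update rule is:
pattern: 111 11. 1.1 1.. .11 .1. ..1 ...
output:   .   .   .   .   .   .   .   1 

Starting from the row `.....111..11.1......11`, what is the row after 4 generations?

.111...........1111...
.....111111111......1.
.111...........1111...  (repeats generation 1; period 2)
generation 4: .....111111111......1.

.....111111111......1.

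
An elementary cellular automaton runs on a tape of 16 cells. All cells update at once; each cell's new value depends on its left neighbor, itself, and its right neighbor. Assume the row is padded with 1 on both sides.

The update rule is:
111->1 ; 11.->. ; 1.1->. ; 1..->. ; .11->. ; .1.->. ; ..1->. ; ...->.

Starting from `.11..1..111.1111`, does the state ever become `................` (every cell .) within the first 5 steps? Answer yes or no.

step 1: .........1...111
step 2: ..............11
step 3: ...............1
step 4: ................
all cells are . at step 4

yes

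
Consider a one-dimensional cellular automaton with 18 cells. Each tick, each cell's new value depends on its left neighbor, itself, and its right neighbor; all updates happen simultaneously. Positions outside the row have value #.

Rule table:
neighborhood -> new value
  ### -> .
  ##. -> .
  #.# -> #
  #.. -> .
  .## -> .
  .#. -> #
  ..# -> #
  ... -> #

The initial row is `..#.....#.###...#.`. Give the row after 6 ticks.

..#..#.......###..

.##.######....####
#..#.......###....
..##.######....###
.#..#.......###...
##.##.######....##
..#..#.......###..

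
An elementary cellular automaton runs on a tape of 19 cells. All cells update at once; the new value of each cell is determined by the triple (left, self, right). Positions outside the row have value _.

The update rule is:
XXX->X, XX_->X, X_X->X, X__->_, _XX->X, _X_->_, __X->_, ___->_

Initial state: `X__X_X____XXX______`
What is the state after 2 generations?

____X_____XXX______
__________XXX______

__________XXX______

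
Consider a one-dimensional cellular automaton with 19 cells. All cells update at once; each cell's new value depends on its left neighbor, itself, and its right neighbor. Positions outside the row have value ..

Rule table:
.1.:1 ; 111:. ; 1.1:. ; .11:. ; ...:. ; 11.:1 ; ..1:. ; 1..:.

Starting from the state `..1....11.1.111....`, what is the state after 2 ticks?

..1.....1.1...1....
..1.....1.1...1....

..1.....1.1...1....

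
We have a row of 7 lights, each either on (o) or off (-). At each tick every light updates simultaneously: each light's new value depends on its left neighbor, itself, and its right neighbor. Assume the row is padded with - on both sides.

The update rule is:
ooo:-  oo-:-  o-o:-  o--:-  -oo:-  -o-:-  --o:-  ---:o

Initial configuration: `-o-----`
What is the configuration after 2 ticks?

oo-----

---oooo
oo-----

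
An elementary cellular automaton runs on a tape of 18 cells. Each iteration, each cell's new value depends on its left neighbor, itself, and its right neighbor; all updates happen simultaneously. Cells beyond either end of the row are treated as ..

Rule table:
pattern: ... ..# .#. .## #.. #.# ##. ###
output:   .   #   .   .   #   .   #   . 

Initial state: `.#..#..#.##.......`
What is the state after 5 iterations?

#.##.##...##......
...#..##.#.##.....
..#.##.#....##....
.#...#..#..#.##...
#.#.#.##.##...##..

#.#.#.##.##...##..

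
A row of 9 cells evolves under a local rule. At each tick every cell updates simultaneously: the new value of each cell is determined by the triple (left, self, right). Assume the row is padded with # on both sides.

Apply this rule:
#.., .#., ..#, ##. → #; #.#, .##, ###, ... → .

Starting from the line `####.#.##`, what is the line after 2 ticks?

...#.#...
#.##.##.#

#.##.##.#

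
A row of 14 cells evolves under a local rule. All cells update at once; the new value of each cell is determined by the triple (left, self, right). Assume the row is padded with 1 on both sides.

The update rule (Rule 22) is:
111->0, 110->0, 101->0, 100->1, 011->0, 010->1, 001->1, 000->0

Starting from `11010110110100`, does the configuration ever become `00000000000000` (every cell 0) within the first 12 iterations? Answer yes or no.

00010000000111
10111000001000
00000100011101
10001110100000
01010000110001
01011001001010
01000111111010
01101000000010
00001100000110
10010010001000
01111111011101
00000000000000
all cells are 0 at iteration 12

yes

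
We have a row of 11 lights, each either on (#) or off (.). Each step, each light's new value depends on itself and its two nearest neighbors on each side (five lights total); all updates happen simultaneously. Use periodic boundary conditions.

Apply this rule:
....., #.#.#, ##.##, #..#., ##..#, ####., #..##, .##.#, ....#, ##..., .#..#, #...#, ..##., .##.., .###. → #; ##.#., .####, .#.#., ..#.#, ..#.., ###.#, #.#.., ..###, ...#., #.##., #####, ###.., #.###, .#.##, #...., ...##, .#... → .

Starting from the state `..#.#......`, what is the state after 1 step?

#......####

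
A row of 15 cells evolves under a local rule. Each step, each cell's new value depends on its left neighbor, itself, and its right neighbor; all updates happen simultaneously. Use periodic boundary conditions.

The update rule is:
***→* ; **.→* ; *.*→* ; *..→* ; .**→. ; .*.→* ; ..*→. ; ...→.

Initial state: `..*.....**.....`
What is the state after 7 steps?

**......**.....

step 1: ..**.....**....
step 2: ...**.....**...
step 3: ....**.....**..
step 4: .....**.....**.
step 5: ......**.....**
step 6: *......**.....*
step 7: **......**.....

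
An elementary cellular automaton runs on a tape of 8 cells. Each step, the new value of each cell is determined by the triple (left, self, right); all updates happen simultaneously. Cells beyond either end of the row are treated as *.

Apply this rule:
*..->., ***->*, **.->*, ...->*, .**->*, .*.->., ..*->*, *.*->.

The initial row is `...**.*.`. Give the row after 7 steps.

.****...
.****.**
.****.**  (fixed point — unchanged through step 7)

.****.**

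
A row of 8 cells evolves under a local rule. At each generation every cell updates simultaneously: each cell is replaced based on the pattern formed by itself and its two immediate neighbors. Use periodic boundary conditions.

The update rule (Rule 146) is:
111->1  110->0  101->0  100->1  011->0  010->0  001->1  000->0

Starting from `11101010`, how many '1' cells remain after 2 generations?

generation 1: 01000000
generation 2: 10100000
count of 1: 2

2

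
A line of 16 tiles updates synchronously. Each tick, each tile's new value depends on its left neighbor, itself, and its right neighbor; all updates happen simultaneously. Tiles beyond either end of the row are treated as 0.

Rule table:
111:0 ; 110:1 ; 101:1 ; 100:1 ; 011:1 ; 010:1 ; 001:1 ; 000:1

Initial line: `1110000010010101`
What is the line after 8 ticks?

tick 1: 1011111111111111
tick 2: 1110000000000001
tick 3: 1011111111111111  (repeats tick 1; period 2)
tick 8: 1110000000000001

1110000000000001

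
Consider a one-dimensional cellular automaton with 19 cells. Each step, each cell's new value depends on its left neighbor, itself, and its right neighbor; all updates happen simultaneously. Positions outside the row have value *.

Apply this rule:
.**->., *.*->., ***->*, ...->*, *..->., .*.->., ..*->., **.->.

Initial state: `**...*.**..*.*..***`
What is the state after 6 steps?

.**......***..****.

*..*.............**
.....***********..*
.***..*********....
..*....*******..**.
....**..*****......
.**......***..****.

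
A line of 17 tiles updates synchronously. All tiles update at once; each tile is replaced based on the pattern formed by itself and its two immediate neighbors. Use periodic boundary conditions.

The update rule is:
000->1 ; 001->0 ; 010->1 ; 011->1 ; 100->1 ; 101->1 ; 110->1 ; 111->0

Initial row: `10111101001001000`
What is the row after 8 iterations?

10111111010001111

11100111101101110
10110100111111011
11111110100001110
10000011111101011
11111010000111110
10001111110100011
11101000011111010
10111111010001111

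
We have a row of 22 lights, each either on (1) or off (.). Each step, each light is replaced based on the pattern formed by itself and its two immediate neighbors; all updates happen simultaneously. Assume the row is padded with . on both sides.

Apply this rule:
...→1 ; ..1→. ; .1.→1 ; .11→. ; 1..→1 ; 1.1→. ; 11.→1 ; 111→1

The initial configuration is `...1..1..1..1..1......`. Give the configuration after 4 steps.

step 1: 11.11.11.11.11.1111111
step 2: .1..1..1..1..1..111111
step 3: .11.11.11.11.11..11111
step 4: ..1..1..1..1..11..1111

..1..1..1..1..11..1111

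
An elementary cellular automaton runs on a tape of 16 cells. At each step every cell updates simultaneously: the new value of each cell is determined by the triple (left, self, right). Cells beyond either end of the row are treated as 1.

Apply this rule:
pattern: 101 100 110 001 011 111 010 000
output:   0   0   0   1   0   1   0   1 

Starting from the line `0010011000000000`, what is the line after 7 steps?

0100100011111111
0001001101111111
0110010000111111
0000100111011111
0111001010001111
0010010000110111
0100100111000011

0100100111000011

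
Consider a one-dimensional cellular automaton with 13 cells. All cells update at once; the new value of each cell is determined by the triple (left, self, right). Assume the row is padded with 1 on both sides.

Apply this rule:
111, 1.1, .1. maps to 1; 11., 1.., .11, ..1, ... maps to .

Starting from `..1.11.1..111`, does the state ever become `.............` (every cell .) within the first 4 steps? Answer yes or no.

..11..11...11
............1
.............
all cells are . at step 3

yes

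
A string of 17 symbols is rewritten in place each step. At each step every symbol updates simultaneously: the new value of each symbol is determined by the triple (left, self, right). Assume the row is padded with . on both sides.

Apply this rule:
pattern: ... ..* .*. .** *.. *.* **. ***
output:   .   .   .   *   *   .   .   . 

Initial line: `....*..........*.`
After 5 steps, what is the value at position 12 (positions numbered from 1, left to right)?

.....*..........*
......*..........
.......*.........
........*........
.........*.......
position 12 holds .

.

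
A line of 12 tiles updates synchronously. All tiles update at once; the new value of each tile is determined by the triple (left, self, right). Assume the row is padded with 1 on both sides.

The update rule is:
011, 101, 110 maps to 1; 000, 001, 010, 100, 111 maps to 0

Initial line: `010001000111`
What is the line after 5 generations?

100000000000

generation 1: 100000000100
generation 2: 100000000000
generation 3: 100000000000  (fixed point — unchanged through generation 5)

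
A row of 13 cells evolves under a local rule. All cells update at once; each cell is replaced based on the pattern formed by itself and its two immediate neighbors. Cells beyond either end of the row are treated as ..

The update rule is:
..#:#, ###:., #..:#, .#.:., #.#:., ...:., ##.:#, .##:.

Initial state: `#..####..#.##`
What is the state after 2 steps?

.##...###...#
#.##.#..##.#.

#.##.#..##.#.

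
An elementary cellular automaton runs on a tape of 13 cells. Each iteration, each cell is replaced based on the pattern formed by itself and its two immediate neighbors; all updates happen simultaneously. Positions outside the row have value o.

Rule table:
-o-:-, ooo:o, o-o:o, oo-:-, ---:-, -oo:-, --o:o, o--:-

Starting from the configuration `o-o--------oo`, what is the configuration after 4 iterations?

-o--------o-o
o--------o-o-
--------o-o-o
-------o-o-o-

-------o-o-o-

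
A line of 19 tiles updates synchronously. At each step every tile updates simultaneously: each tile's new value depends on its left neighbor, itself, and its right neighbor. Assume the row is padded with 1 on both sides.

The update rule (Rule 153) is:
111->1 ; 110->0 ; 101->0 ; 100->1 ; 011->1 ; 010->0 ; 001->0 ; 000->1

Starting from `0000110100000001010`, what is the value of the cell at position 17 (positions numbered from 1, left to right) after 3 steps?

1

step 1: 1110100011111100000
step 2: 1100011011111011110
step 3: 1011010011110011100
position 17 holds 1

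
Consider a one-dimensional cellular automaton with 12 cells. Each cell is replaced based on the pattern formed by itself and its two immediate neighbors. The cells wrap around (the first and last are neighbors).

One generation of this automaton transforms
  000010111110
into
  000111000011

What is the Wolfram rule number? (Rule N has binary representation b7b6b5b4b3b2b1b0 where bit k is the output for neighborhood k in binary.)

118

position 7: 111 → 0  (bit 7 = 0)
position 10: 110 → 1  (bit 6 = 1)
position 5: 101 → 1  (bit 5 = 1)
position 11: 100 → 1  (bit 4 = 1)
position 6: 011 → 0  (bit 3 = 0)
position 4: 010 → 1  (bit 2 = 1)
position 3: 001 → 1  (bit 1 = 1)
position 0: 000 → 0  (bit 0 = 0)
bits b7..b0 = 01110110 = 118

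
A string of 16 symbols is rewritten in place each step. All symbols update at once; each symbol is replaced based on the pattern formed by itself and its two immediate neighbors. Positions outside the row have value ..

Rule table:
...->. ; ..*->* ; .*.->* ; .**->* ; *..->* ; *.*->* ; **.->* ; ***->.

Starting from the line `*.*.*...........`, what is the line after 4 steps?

*****..**.......

******..........
*....**.........
**..****........
*****..**.......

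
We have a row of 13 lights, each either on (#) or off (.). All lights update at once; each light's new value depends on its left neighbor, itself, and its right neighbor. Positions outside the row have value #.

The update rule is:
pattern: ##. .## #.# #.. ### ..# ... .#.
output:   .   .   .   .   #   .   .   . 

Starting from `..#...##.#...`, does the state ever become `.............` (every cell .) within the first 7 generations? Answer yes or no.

yes

generation 1: .............
all cells are . at generation 1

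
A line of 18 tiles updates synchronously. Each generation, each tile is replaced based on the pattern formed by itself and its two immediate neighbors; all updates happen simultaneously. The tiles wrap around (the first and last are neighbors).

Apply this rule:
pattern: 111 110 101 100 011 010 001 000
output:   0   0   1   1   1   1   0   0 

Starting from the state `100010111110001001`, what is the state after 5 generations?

010011100001001101
111010010001101011
000111011001011110
000100110101110001
100110101111001001

100110101111001001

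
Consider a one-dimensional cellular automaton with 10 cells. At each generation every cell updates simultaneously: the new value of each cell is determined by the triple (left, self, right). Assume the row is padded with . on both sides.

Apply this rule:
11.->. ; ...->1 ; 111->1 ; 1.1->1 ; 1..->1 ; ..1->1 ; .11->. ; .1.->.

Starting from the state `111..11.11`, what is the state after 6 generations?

1.1..11.11

.1.11..1..
1.1..11.11
.1.11..1..  (repeats generation 1; period 2)
generation 6: 1.1..11.11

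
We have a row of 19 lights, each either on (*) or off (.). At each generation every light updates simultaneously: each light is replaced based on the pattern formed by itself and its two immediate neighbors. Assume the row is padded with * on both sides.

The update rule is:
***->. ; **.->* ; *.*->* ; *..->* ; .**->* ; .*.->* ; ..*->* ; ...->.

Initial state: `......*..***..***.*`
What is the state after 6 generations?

********..**..***..

*....*****.****.***
**..**...***..***..
.******.**.****.***
**....******..***..
.**..**....****.***
********..**..***..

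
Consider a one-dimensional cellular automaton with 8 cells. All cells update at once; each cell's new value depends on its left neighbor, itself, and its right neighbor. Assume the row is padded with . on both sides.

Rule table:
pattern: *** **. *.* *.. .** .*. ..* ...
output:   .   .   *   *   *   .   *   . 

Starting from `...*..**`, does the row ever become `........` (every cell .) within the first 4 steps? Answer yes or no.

..*.***.
.*.**..*
*.**.**.
.**.**.*
step 4 is .**.**.*, still not uniform .

no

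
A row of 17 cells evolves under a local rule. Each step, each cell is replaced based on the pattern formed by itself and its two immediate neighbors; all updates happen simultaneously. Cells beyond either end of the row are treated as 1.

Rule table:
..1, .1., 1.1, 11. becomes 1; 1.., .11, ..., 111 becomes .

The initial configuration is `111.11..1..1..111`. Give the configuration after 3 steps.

..11.1.11.11.1...
.1.1111.11.111..1
111...11.11..1.1.

111...11.11..1.1.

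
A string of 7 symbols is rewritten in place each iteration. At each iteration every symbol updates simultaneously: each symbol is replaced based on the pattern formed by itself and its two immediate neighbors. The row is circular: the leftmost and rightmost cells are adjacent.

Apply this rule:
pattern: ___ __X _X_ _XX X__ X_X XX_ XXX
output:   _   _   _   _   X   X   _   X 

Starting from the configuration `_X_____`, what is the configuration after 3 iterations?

____X__

iteration 1: __X____
iteration 2: ___X___
iteration 3: ____X__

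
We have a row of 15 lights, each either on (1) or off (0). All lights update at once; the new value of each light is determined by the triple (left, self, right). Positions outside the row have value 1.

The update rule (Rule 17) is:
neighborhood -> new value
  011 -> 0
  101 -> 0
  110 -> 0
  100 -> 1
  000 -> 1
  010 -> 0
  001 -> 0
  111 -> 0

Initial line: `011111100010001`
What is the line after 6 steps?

000000011001100
111111000100010
000000110011000
111110001000110
000001100110000
111100010001110

111100010001110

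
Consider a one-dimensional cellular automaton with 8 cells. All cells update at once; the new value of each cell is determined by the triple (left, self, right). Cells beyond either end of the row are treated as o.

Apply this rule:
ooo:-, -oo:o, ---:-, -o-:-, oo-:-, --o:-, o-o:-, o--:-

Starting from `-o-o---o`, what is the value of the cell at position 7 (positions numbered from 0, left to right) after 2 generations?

-------o
-------o
position 7 holds o

o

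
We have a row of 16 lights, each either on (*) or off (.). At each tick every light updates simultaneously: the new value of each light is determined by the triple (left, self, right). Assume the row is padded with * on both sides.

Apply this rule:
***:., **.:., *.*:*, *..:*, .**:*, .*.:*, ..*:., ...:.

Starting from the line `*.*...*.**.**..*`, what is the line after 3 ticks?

..*.****.*.**...

.***..***.**.*.*
**..*.*..**.****
..*.****.*.**...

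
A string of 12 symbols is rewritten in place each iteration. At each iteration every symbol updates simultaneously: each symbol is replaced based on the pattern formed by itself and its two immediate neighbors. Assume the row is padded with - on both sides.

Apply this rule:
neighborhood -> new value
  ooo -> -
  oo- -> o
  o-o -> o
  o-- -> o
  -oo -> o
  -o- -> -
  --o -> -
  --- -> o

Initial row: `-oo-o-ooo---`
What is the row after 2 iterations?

-o-oooooo--o

-ooo-oo-oooo
-o-oooooo--o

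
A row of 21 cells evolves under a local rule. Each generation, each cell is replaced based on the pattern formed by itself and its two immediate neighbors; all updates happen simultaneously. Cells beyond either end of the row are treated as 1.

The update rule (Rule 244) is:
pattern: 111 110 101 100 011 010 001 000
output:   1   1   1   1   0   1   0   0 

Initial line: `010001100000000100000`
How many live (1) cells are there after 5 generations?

11

generation 1: 111000110000000110000
generation 2: 111100011000000011000
generation 3: 111110001100000001100
generation 4: 111111000110000000110
generation 5: 111111100011000000011
count of 1: 11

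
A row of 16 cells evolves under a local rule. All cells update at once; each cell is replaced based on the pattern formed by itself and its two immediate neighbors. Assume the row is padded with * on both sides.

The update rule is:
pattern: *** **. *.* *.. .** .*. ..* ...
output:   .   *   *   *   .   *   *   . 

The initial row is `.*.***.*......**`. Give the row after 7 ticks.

..**.*****.***..

***..****....*..
..***...**..****
**..**.*.***....
.***.****..**..*
*..**...***.***.
***.**.*..**..**
..**.*****.***..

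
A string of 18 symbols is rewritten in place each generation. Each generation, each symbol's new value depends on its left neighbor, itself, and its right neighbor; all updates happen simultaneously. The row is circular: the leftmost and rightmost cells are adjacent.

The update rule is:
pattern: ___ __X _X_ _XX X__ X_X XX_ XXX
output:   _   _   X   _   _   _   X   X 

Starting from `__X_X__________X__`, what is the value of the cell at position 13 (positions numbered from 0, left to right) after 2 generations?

_

generation 1: __X_X__________X__  (fixed point — unchanged through generation 2)
position 13 holds _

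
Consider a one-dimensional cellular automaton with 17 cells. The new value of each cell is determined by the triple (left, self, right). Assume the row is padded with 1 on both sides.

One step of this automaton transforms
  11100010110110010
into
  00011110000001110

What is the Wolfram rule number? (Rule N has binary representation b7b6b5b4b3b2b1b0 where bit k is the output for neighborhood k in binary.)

23

position 0: 111 → 0  (bit 7 = 0)
position 2: 110 → 0  (bit 6 = 0)
position 7: 101 → 0  (bit 5 = 0)
position 3: 100 → 1  (bit 4 = 1)
position 8: 011 → 0  (bit 3 = 0)
position 6: 010 → 1  (bit 2 = 1)
position 5: 001 → 1  (bit 1 = 1)
position 4: 000 → 1  (bit 0 = 1)
bits b7..b0 = 00010111 = 23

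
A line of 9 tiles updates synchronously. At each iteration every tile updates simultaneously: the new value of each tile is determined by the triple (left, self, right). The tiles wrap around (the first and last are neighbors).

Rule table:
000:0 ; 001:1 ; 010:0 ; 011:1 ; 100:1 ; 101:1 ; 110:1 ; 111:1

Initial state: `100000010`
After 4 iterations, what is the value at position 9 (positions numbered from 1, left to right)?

0

010000101
101001010
010110101
101111010
position 9 holds 0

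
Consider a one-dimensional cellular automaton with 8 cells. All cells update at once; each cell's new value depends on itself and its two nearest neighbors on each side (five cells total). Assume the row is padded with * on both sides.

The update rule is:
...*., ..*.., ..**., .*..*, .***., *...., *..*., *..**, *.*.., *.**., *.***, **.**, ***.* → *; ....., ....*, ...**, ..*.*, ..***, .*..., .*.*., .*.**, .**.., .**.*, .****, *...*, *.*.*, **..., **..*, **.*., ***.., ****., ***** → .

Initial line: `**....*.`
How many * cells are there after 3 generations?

4

generation 1: ...*.*..
generation 2: ..*..***
generation 3: .****...
count of *: 4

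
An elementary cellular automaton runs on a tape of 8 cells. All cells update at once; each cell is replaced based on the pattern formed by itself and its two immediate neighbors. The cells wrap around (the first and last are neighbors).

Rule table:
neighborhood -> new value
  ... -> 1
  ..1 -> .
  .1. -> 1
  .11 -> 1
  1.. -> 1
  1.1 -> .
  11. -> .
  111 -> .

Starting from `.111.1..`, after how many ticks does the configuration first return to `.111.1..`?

2

tick 1: .1...111
tick 2: .111.1..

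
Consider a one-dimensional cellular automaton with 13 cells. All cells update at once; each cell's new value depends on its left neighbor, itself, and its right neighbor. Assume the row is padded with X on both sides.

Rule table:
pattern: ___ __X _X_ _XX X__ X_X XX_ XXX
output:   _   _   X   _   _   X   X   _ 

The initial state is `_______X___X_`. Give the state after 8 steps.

_______X_____

_______X___XX
_______X_____
_______X_____  (fixed point — unchanged through step 8)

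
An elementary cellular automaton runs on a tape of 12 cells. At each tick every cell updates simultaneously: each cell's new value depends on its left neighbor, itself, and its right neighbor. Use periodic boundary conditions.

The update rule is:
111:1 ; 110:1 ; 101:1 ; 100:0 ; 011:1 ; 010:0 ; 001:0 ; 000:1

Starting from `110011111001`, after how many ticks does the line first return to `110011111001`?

1

110011111001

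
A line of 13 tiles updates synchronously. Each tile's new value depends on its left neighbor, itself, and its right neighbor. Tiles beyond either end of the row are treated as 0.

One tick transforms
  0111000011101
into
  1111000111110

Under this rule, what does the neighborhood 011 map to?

1

At position 1 the neighborhood is 011; the next row has 1 there.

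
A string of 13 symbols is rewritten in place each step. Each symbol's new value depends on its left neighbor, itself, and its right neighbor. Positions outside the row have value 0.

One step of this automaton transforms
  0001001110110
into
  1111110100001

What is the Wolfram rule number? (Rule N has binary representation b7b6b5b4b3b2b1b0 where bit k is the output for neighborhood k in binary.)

position 7: 111 → 1  (bit 7 = 1)
position 8: 110 → 0  (bit 6 = 0)
position 9: 101 → 0  (bit 5 = 0)
position 4: 100 → 1  (bit 4 = 1)
position 6: 011 → 0  (bit 3 = 0)
position 3: 010 → 1  (bit 2 = 1)
position 2: 001 → 1  (bit 1 = 1)
position 0: 000 → 1  (bit 0 = 1)
bits b7..b0 = 10010111 = 151

151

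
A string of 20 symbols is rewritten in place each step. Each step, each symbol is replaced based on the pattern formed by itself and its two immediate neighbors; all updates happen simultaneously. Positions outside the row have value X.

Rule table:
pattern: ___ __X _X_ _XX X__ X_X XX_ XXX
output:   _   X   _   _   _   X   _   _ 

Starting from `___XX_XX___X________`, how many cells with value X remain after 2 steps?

4

step 1: __X__X____X________X
step 2: _X__X____X________X_
count of X: 4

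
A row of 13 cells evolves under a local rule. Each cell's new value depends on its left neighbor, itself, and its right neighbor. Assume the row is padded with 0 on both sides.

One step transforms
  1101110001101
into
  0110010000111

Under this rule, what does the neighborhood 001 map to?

At position 8 the neighborhood is 001; the next row has 0 there.

0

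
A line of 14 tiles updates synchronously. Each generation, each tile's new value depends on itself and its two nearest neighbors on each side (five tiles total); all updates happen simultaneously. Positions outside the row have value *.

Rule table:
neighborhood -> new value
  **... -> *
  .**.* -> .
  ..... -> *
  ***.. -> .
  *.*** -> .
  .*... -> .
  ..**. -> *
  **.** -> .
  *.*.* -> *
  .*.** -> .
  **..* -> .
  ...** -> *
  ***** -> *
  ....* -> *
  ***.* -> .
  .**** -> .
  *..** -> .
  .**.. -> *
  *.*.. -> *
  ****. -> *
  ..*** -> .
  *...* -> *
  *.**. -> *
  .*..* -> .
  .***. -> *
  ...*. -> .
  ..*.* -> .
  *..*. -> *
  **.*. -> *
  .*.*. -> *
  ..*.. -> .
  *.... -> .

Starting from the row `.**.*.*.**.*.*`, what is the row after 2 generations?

**...*.**.**..

generation 1: .*.****.*.**..
generation 2: **...*.**.**..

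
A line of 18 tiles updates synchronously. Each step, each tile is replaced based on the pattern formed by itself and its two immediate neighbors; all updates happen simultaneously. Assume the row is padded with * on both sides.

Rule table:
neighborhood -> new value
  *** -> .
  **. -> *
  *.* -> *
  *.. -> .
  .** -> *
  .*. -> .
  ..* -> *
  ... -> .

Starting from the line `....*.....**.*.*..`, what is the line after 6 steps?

...*.....****.*..*
..*.....**..**..**
.*.....***.***.**.
*.....**.***.*****
*....*****.***....
*...**...***.*...*

*...**...***.*...*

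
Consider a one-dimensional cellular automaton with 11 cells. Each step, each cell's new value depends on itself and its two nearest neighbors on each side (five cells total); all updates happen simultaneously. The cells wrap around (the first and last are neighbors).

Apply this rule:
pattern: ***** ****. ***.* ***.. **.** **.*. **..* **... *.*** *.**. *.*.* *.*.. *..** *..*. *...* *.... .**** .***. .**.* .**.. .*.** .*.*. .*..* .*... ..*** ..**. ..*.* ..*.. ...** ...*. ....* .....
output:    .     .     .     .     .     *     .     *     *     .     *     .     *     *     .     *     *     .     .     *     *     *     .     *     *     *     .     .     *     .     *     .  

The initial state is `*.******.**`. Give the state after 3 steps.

***...*..*.

..**.....*.
.*****.*..*
***...*..*.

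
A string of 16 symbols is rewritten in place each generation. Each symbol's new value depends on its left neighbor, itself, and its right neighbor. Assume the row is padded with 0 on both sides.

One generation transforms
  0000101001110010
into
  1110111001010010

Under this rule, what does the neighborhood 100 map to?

0

At position 7 the neighborhood is 100; the next row has 0 there.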